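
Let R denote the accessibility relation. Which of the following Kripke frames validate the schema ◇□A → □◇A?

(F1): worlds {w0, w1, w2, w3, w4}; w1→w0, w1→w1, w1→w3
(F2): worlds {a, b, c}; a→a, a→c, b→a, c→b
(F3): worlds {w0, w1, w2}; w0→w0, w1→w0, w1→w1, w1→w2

This is the axiom for convergence; its first-order frame correspondent is ∀x ∀y ∀z (Rxy ∧ Rxz → ∃w (Ryw ∧ Rzw)).
(F1): fails — Rw1w1 and Rw1w0 but w1 and w0 have no common successor.
(F2): fails — Raa and Rac but a and c have no common successor.
(F3): fails — Rw1w2 and Rw1w2 but w2 and w2 have no common successor.

none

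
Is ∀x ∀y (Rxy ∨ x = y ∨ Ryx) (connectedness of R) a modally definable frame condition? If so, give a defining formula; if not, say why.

No

Modal frame validity is preserved under disjoint unions.
Take 3 disjoint single-world reflexive frames: each is trivially connected, but their disjoint union has 3 worlds with no edge between distinct components, so it is not connected.
So no modal formula (or set of formulas) defines exactly the connected frames.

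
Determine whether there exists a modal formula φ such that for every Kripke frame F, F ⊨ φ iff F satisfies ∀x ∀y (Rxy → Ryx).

Yes: it is symmetry, defined by the B schema p → □◇p.

Yes — defined by p → □◇p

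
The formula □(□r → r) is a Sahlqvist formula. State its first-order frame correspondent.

Suppose □(□r→r) is valid. Take Rxy and set V(r)={w : Ryw}. Then at y, □r holds; since □(□r→r) at x, □r→r at y, so r at y, i.e. Ryy.
The converse is a direct semantic check.
Frame condition: ∀x ∀y (Rxy → Ryy).

shift-reflexivity: ∀x ∀y (Rxy → Ryy)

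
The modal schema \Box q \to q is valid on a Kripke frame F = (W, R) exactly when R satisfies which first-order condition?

Suppose □q→q is valid. At any x set V(q)={w : Rxw}. Then □q holds at x, so q holds at x, i.e. Rxx.

reflexivity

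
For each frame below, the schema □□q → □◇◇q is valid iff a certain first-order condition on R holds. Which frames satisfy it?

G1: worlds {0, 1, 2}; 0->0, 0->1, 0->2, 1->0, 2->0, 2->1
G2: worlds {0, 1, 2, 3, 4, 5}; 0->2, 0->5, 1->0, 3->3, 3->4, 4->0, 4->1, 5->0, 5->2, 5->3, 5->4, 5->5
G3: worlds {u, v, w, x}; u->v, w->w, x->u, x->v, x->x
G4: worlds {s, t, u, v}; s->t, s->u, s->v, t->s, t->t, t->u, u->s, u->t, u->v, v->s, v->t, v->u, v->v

This is the axiom for a generalized confluence (Geach) condition; its first-order frame correspondent is ∀x ∀z (xRz → ∃w (xR²w ∧ zR²w)).
G1: condition met.
G2: fails — 0R2 but no w with 0R²w and 2R²w.
G3: fails — uRv but no t with uR²t and vR²t.
G4: condition met.

G1, G4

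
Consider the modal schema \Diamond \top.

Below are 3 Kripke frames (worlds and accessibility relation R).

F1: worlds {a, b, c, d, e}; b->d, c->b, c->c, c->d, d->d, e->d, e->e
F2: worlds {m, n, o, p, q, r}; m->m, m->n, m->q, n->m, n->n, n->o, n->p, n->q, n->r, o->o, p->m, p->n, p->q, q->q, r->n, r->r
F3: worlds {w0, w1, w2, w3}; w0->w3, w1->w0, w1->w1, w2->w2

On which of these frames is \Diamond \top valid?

F2

This is the axiom for seriality; its first-order frame correspondent is \forall x \exists y Rxy.
F1: fails — world a has no successor.
F2: satisfies the condition.
F3: fails — world w3 has no successor.
Valid on: F2.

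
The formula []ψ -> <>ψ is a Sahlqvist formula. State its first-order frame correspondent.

Seriality

This is the D axiom.
It corresponds to seriality: forall x exists y Rxy.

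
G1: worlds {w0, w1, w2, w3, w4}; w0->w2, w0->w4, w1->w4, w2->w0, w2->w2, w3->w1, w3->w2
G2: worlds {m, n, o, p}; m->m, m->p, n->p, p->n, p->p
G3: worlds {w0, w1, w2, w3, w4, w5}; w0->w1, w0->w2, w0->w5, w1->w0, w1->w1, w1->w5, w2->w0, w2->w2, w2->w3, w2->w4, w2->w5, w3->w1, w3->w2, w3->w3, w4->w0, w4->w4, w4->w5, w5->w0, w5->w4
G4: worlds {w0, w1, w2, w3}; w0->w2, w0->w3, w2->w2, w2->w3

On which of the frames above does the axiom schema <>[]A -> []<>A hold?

G2

The schema corresponds to convergence: forall x forall y forall z (Rxy & Rxz -> exists w (Ryw & Rzw)).
G1: fails — Rw0w4 and Rw0w4 but w4 and w4 have no common successor.
G2: ✓.
G3: fails — Rw1w5 and Rw1w0 but w5 and w0 have no common successor.
G4: fails — Rw0w2 and Rw0w3 but w2 and w3 have no common successor.
Valid on: G2.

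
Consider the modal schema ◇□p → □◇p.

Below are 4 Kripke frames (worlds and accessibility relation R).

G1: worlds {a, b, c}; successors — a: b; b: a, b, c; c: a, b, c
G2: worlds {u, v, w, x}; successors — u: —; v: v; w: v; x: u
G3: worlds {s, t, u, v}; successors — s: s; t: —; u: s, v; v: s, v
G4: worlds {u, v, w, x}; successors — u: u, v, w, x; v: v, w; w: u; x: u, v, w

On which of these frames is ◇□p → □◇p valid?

G1, G3

Frame correspondent (Sahlqvist): ∀x ∀y ∀z (Rxy ∧ Rxz → ∃w (Ryw ∧ Rzw)) — i.e. convergence.
G1: condition met.
G2: fails — Rxu and Rxu but u and u have no common successor.
G3: condition met.
G4: fails — Ruv and Ruw but v and w have no common successor.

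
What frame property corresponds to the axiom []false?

emptiness of R: forall x forall y ~Rxy

□⊥ is valid iff no world has any successor (otherwise □⊥ fails at any world with one).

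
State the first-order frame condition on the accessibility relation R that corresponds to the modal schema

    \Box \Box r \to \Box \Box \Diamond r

\forall x \forall z (x R^2 z \to \exists w (x R^2 w \wedge zRw))

This is a Sahlqvist (Geach-type) schema ◇^0□^2r → □^2◇^1r.
Minimal-valuation argument: fix x; take any y with xR^0y and any z with xR^2z. Set V(r) to the set of worlds R-reachable from y in exactly 2 steps. Then □^2r holds at y, so the antecedent holds at x; validity forces ◇^1r at z, giving a w with zR^1w and yR^2w.
First-order correspondent: \forall x \forall z (x R^2 z \to \exists w (x R^2 w \wedge zRw)).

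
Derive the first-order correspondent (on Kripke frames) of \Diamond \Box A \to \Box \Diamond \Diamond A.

This is a Sahlqvist (Geach-type) schema ◇^1□^1A → □^1◇^2A.
Minimal-valuation argument: fix x; take any y with xR^1y and any z with xR^1z. Set V(A) to the set of worlds R-reachable from y in exactly 1 step. Then □^1A holds at y, so the antecedent holds at x; validity forces ◇^2A at z, giving a w with zR^2w and yR^1w.
First-order correspondent: \forall x \forall y \forall z ((xRy \wedge xRz) \to \exists w (yRw \wedge z R^2 w)).

\forall x \forall y \forall z ((xRy \wedge xRz) \to \exists w (yRw \wedge z R^2 w))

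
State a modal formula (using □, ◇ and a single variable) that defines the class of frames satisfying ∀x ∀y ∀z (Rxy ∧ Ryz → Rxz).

A defining formula is □s → □□s (the 4 axiom).
Suppose □s→□□s is valid. Take Rxy, Ryz and set V(s)={w : Rxw}. Then □s at x, so □□s at x, so □s at y, so s at z, i.e. Rxz.

□s → □□s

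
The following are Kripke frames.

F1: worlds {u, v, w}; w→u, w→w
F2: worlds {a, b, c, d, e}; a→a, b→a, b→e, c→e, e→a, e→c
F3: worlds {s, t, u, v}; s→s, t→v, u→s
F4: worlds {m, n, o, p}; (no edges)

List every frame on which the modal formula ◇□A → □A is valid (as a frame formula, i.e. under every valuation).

F4

The schema corresponds to the Euclidean property: ∀x ∀y ∀z (Rxy ∧ Rxz → Ryz).
F1: fails — Rwu and Rww but not Ruw.
F2: fails — Rba and Rbe but not Rae.
F3: fails — Rtv and Rtv but not Rvv.
F4: condition met.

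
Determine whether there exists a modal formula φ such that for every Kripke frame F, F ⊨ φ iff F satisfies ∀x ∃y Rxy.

Definable; □r → ◇r defines it

Yes: it is seriality, defined by the D schema □r → ◇r.
Suppose □r→◇r is valid. At any x set V(r)=W. Then □r at x, so ◇r at x, so x has a successor.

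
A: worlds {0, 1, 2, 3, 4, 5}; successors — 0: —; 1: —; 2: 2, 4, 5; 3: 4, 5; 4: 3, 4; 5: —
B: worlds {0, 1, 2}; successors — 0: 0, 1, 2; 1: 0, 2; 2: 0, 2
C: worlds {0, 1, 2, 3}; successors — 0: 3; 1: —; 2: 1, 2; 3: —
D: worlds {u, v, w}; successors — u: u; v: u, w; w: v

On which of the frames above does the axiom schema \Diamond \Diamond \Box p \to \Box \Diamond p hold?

B

The schema corresponds to a generalized confluence (Geach) condition: \forall x \forall y \forall z ((x R^2 y \wedge xRz) \to \exists w (yRw \wedge zRw)).
A: fails — 2R²2, 2R5 but no w with 2Rw and 5Rw.
B: satisfies the condition.
C: fails — 2R²1, 2R1 but no w with 1Rw and 1Rw.
D: fails — vR²u, vRw but no t with uRt and wRt.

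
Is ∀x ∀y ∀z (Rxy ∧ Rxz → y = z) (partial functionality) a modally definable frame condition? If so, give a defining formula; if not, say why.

Definable; ◇p → □p defines it

Yes: it is partial functionality, defined by the CD schema ◇p → □p.
Suppose ◇p→□p is valid. Take Rxy, Rxz and set V(p)={y}. Then ◇p at x, so □p at x, so p at z, i.e. z=y.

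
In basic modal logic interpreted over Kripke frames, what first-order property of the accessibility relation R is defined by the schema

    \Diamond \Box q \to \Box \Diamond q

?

Convergence

This schema is the .2 axiom.
Its frame correspondent is convergence — \forall x \forall y \forall z (Rxy \wedge Rxz \to \exists w (Ryw \wedge Rzw)).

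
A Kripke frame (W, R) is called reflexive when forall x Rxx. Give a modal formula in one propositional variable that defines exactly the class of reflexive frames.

□q → q

This is reflexivity; the standard corresponding axiom is T: □q → q.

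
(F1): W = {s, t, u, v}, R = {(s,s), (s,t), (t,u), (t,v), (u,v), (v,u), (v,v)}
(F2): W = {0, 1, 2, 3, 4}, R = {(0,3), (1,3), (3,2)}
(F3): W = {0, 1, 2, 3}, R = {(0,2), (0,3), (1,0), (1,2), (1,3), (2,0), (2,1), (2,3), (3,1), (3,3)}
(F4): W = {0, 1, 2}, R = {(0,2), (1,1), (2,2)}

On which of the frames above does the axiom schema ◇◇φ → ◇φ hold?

(F4)

The schema corresponds to transitivity: ∀x ∀y ∀z (Rxy ∧ Ryz → Rxz).
(F1): fails — Ruv and Rvu but not Ruu.
(F2): fails — R03 and R32 but not R02.
(F3): fails — R02 and R20 but not R00.
(F4): ✓.
Valid on: (F4).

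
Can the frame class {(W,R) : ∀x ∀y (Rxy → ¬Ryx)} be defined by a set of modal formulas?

If a class were modally definable it would be closed under surjective bounded morphisms (Goldblatt–Thomason).
The 5-cycle (worlds a,b,c,d,e with a→b→c→d→e→a) is asymmetric. Mapping every world to a single reflexive point • is a surjective bounded morphism, and the reflexive point is not asymmetric (R•• but asymmetry requires ¬R••).
So the class is not modally definable.

Not definable by any modal formula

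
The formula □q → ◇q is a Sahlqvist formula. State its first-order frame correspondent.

Suppose □q→◇q is valid. At any x set V(q)=W. Then □q at x, so ◇q at x, so x has a successor.

seriality: ∀x ∃y Rxy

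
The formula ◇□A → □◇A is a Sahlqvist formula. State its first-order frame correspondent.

Suppose ◇□A→□◇A is valid. Take Rxy, Rxz and set V(A)={w : Ryw}. Then □A at y so ◇□A at x, so □◇A at x, so ◇A at z, giving w with Rzw and Ryw.

convergence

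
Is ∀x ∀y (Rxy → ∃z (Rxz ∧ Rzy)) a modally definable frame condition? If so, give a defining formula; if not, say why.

Yes: it is density, defined by the C4 schema □□r → □r.
Suppose □□r→□r is valid. Take Rxy and set V(r)={w : xR²w}. Then □□r at x, so □r at x, so r at y, i.e. ∃z(Rxz∧Rzy).

Definable; □□r → □r defines it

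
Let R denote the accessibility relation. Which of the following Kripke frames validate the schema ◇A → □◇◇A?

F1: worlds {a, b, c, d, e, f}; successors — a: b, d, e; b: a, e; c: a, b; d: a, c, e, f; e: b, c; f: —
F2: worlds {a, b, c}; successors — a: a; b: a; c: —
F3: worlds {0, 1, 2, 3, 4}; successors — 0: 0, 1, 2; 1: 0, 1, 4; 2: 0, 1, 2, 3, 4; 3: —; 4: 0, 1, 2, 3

This is the axiom for a generalized confluence (Geach) condition; its first-order frame correspondent is ∀x ∀y ∀z ((xRy ∧ xRz) → ∃w (y = w ∧ zR²w)).
F1: fails — aRd, aRe but no w with d=w and eR²w.
F2: satisfies the condition.
F3: fails — 2R0, 2R3 but no w with 0=w and 3R²w.
Valid on: F2.

F2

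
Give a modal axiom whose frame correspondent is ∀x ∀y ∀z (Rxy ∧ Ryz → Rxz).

□q → □□q

This is transitivity; the standard corresponding axiom is 4: □q → □□q.
Suppose □q→□□q is valid. Take Rxy, Ryz and set V(q)={w : Rxw}. Then □q at x, so □□q at x, so □q at y, so q at z, i.e. Rxz.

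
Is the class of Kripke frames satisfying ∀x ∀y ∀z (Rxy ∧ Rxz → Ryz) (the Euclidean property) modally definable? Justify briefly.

Definable; ◇p → □◇p defines it

The condition is the Euclidean property. A defining modal formula is ◇p → □◇p.
Suppose ◇p→□◇p is valid. Take Rxy, Rxz and set V(p)={y}. Then ◇p at x, so □◇p at x, so ◇p at z, so some w with Rzw has p; w=y, i.e. Rzy. By symmetry of the argument, Ryz.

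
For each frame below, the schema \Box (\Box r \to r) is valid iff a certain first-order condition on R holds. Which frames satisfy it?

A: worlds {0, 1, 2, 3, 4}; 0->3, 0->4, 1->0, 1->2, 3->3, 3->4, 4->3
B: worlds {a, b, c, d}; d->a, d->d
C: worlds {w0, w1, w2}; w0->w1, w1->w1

This is the axiom for shift-reflexivity; its first-order frame correspondent is \forall x \forall y (Rxy \to Ryy).
A: fails — R10 but not R00.
B: fails — Rda but not Raa.
C: ✓.

C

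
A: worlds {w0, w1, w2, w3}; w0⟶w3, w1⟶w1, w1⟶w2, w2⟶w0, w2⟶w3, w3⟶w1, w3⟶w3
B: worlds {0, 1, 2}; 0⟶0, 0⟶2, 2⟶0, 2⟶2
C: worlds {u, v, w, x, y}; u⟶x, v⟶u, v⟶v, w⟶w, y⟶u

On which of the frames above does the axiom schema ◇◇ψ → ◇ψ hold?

Frame correspondent (Sahlqvist): ∀x ∀y ∀z (Rxy ∧ Ryz → Rxz) — i.e. transitivity.
A: fails — Rw1w2 and Rw2w0 but not Rw1w0.
B: ✓.
C: fails — Rvu and Rux but not Rvx.
Valid on: B.

B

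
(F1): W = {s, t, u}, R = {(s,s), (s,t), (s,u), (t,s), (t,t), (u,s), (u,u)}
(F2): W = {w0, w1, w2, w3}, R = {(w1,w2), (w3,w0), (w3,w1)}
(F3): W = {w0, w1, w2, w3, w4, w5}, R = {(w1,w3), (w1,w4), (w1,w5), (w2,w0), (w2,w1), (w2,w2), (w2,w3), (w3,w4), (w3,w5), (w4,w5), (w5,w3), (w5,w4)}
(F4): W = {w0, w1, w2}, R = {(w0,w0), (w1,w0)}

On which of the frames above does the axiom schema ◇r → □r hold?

(F4)

The schema corresponds to partial functionality: ∀x ∀y ∀z (Rxy ∧ Rxz → y = z).
(F1): fails — s sees both s and t.
(F2): fails — w3 sees both w0 and w1.
(F3): fails — w1 sees both w3 and w4.
(F4): ✓.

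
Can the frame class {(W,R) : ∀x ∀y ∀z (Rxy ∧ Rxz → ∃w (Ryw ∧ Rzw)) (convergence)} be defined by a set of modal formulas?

Definable; ◇□p → □◇p defines it

The condition is convergence. A defining modal formula is ◇□p → □◇p.
Suppose ◇□p→□◇p is valid. Take Rxy, Rxz and set V(p)={w : Ryw}. Then □p at y so ◇□p at x, so □◇p at x, so ◇p at z, giving w with Rzw and Ryw.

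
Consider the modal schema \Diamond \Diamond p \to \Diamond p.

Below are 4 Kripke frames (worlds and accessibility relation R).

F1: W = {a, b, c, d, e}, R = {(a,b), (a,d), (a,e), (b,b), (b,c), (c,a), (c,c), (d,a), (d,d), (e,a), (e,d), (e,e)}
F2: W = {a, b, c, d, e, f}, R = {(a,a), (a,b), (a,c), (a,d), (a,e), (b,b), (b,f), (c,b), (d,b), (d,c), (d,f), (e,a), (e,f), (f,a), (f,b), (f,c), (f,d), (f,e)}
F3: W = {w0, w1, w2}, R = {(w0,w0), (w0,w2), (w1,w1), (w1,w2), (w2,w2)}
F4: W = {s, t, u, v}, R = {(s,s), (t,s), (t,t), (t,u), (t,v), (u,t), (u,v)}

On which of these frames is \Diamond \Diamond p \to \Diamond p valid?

F3

This is the axiom for transitivity; its first-order frame correspondent is \forall x \forall y \forall z (Rxy \wedge Ryz \to Rxz).
F1: fails — Rbc and Rca but not Rba.
F2: fails — Rfe and Ref but not Rff.
F3: ✓.
F4: fails — Rut and Rts but not Rus.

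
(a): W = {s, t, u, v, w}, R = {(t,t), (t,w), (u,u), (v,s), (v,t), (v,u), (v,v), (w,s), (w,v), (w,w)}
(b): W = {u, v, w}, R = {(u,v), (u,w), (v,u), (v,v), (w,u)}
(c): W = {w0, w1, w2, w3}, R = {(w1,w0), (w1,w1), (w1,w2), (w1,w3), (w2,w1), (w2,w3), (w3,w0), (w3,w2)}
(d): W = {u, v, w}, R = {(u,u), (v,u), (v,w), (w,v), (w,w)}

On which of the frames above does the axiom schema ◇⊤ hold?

Frame correspondent (Sahlqvist): ∀x ∃y Rxy — i.e. seriality.
(a): fails — world s has no successor.
(b): condition met.
(c): fails — world w0 has no successor.
(d): condition met.

(b), (d)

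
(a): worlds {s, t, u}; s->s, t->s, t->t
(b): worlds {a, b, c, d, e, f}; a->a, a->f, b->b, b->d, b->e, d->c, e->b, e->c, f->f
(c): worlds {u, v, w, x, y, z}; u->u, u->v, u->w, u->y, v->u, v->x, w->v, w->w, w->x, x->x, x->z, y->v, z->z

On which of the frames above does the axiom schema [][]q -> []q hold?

Frame correspondent (Sahlqvist): forall x forall y (Rxy -> exists z (Rxz & Rzy)) — i.e. density.
(a): satisfies the condition.
(b): fails — Rdc but no z with Rdz and Rzc.
(c): fails — Ryv but no t with Ryt and Rtv.
Valid on: (a).

(a)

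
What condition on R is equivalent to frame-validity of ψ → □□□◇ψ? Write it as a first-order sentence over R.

∀x ∀z (xR³z → ∃w (x = w ∧ zRw))

This is a Sahlqvist (Geach-type) schema ◇^0□^0ψ → □^3◇^1ψ.
Minimal-valuation argument: fix x; take any y with xR^0y and any z with xR^3z. Set V(ψ) to the set of worlds R-reachable from y in exactly 0 steps. Then □^0ψ holds at y, so the antecedent holds at x; validity forces ◇^1ψ at z, giving a w with zR^1w and yR^0w.
First-order correspondent: ∀x ∀z (xR³z → ∃w (x = w ∧ zRw)).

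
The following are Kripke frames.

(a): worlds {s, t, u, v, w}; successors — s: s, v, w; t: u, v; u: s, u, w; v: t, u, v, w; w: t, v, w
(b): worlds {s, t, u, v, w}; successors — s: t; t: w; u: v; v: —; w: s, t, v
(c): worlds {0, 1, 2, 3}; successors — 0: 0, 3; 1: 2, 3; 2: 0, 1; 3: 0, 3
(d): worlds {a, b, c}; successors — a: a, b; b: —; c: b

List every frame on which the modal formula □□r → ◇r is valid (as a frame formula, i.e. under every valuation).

(a), (c)

The schema corresponds to a generalized confluence (Geach) condition: ∀x ∃w (xR²w ∧ xRw).
(a): satisfies the condition.
(b): fails — at s but no w* with sR²w* and sRw*.
(c): satisfies the condition.
(d): fails — at b but no w with bR²w and bRw.
Valid on: (a), (c).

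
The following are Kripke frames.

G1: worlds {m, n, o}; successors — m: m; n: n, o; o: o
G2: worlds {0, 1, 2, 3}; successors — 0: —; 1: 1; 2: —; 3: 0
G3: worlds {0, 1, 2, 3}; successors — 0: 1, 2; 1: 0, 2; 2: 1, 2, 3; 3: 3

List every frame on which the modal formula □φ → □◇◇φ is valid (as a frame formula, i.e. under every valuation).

G1, G3

This is the axiom for a generalized confluence (Geach) condition; its first-order frame correspondent is ∀x ∀z (xRz → ∃w (xRw ∧ zR²w)).
G1: satisfies the condition.
G2: fails — 3R0 but no w with 3Rw and 0R²w.
G3: satisfies the condition.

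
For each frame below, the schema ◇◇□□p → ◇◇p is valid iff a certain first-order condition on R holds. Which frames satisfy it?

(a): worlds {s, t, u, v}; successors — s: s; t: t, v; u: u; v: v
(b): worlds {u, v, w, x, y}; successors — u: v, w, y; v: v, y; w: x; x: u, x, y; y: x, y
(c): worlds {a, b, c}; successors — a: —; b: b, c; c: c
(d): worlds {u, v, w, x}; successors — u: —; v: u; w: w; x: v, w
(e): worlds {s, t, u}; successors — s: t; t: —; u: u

Frame correspondent (Sahlqvist): ∀x ∀y (xR²y → ∃w (yR²w ∧ xR²w)) — i.e. a generalized confluence (Geach) condition.
(a): holds.
(b): holds.
(c): holds.
(d): fails — xR²u but no t with uR²t and xR²t.
(e): holds.

(a), (b), (c), (e)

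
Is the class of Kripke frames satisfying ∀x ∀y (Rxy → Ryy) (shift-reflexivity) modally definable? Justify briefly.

Yes — defined by □(□q → q)

The condition is shift-reflexivity. A defining modal formula is □(□q → q).
Suppose □(□q→q) is valid. Take Rxy and set V(q)={w : Ryw}. Then at y, □q holds; since □(□q→q) at x, □q→q at y, so q at y, i.e. Ryy.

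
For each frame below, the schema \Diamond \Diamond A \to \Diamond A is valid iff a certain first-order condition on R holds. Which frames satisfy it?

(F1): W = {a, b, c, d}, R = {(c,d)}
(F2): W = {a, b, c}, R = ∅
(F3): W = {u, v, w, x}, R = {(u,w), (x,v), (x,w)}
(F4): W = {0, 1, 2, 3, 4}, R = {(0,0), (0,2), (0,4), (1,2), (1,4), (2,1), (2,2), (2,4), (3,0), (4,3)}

The schema corresponds to transitivity: \forall x \forall y \forall z (Rxy \wedge Ryz \to Rxz).
(F1): ✓.
(F2): ✓.
(F3): ✓.
(F4): fails — R02 and R21 but not R01.

(F1), (F2), (F3)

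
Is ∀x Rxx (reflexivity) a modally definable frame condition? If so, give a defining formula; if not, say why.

This is a Sahlqvist condition; the T axiom □r → r defines it.
Suppose □r→r is valid. At any x set V(r)={w : Rxw}. Then □r holds at x, so r holds at x, i.e. Rxx.

Yes — defined by □r → r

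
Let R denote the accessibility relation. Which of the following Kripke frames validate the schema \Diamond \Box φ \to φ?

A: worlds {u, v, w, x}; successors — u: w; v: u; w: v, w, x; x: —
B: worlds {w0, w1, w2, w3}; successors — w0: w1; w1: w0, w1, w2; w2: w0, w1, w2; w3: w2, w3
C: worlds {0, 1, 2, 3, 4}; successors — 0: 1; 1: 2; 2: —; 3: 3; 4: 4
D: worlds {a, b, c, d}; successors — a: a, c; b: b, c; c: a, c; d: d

none

The schema corresponds to symmetry: \forall x \forall y (Rxy \to Ryx).
A: fails — Ruw but not Rwu.
B: fails — Rw3w2 but not Rw2w3.
C: fails — R12 but not R21.
D: fails — Rbc but not Rcb.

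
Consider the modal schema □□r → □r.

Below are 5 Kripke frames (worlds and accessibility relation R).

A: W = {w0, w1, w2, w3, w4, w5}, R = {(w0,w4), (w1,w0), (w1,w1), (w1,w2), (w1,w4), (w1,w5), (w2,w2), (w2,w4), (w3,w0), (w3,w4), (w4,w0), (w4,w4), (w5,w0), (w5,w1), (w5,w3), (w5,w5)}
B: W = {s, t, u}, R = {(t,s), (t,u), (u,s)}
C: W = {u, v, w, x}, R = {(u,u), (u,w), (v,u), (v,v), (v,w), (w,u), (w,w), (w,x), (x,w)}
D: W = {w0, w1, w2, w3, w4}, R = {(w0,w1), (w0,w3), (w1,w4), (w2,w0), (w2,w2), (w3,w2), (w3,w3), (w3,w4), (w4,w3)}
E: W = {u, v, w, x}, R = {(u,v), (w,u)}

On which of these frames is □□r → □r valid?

This is the axiom for density; its first-order frame correspondent is ∀x ∀y (Rxy → ∃z (Rxz ∧ Rzy)).
A: holds.
B: fails — Rus but no z with Ruz and Rzs.
C: holds.
D: fails — Rw0w1 but no z with Rw0z and Rzw1.
E: fails — Ruv but no z with Ruz and Rzv.

A, C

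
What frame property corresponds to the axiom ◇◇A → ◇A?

Equivalently (dual form): □A → □□A.
Suppose □A→□□A is valid. Take Rxy, Ryz and set V(A)={w : Rxw}. Then □A at x, so □□A at x, so □A at y, so A at z, i.e. Rxz.

transitivity: ∀x ∀y ∀z (Rxy ∧ Ryz → Rxz)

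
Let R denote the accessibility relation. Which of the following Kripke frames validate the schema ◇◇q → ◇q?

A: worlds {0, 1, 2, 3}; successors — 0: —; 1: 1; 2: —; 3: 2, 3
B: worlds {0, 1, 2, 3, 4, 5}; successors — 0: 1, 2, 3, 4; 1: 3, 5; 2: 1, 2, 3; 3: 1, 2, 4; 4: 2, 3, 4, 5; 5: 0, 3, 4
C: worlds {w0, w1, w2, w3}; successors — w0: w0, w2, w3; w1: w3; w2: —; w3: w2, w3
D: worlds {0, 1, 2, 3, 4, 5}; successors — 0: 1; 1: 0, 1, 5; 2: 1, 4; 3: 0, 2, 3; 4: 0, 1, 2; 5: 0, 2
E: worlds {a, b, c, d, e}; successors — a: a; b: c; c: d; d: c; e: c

This is the axiom for transitivity; its first-order frame correspondent is ∀x ∀y ∀z (Rxy ∧ Ryz → Rxz).
A: satisfies the condition.
B: fails — R34 and R45 but not R35.
C: fails — Rw1w3 and Rw3w2 but not Rw1w2.
D: fails — R32 and R21 but not R31.
E: fails — Rbc and Rcd but not Rbd.

A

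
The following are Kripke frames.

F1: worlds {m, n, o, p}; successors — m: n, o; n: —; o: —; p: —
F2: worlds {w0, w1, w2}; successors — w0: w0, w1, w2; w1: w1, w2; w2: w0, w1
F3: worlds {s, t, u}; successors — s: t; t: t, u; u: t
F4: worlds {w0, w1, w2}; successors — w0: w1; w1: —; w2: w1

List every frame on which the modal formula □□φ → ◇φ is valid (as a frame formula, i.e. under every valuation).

F2, F3

The schema corresponds to a generalized confluence (Geach) condition: ∀x ∃w (xR²w ∧ xRw).
F1: fails — at m but no w with mR²w and mRw.
F2: holds.
F3: holds.
F4: fails — at w0 but no w with w0R²w and w0Rw.
Valid on: F2, F3.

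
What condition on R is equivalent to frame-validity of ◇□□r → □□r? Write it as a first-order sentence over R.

∀x ∀y ∀z ((xRy ∧ xR²z) → ∃w (yR²w ∧ z = w))

This is a Sahlqvist (Geach-type) schema ◇^1□^2r → □^2◇^0r.
Minimal-valuation argument: fix x; take any y with xR^1y and any z with xR^2z. Set V(r) to the set of worlds R-reachable from y in exactly 2 steps. Then □^2r holds at y, so the antecedent holds at x; validity forces ◇^0r at z, giving a w with zR^0w and yR^2w.
First-order correspondent: ∀x ∀y ∀z ((xRy ∧ xR²z) → ∃w (yR²w ∧ z = w)).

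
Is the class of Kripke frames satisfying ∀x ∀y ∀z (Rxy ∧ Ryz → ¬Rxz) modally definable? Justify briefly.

Any modally definable frame class is closed under surjective bounded morphisms.
The 3-cycle (worlds a,b,c with a→b→c→a) is intransitive. Mapping every world to a single reflexive point • is a surjective bounded morphism; the reflexive point is not intransitive (R••∧R•• but R••).
Hence intransitivity is not modally definable.

No — not modally definable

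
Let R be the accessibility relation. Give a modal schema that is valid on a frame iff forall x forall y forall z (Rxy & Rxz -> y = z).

◇r → □r

This is partial functionality; the standard corresponding axiom is CD: ◇r → □r.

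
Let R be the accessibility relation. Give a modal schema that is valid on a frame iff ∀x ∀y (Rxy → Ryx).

ψ → □◇ψ

This is symmetry; the standard corresponding axiom is B: ψ → □◇ψ.
Suppose ψ→□◇ψ is valid. Take Rxy and set V(ψ)={x}. Then ψ at x, so □◇ψ at x, so ◇ψ at y, so some z with Ryz has ψ; z=x, i.e. Ryx.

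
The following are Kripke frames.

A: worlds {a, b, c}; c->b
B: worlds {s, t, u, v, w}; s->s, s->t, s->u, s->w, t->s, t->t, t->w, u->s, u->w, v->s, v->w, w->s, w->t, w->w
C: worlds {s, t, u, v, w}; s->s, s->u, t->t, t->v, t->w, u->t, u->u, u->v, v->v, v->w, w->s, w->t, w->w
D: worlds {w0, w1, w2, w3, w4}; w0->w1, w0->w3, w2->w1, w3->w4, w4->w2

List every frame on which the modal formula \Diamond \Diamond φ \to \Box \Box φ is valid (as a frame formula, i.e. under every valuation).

Frame correspondent (Sahlqvist): \forall x \forall y \forall z ((x R^2 y \wedge x R^2 z) \to \exists w (y = w \wedge z = w)) — i.e. a generalized confluence (Geach) condition.
A: condition met.
B: fails — sR²s, sR²t but s ≠ t.
C: fails — sR²s, sR²t but s ≠ t.
D: condition met.
Valid on: A, D.

A, D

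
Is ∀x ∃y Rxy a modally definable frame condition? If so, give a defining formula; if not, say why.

The condition is seriality. A defining modal formula is □r → ◇r.

Yes — defined by □r → ◇r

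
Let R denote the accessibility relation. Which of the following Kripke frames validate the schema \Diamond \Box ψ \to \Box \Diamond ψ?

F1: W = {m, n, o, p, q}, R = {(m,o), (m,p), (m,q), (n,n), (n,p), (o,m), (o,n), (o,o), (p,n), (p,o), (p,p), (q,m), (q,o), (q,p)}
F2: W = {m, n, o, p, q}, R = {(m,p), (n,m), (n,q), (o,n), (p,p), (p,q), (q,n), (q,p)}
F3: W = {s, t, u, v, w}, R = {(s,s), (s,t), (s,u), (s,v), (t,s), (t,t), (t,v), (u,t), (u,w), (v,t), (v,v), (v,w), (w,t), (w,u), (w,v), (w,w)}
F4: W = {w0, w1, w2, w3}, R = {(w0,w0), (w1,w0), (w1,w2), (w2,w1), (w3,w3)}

F1, F2, F3

Frame correspondent (Sahlqvist): \forall x \forall y \forall z (Rxy \wedge Rxz \to \exists w (Ryw \wedge Rzw)) — i.e. convergence.
F1: holds.
F2: holds.
F3: holds.
F4: fails — Rw1w2 and Rw1w0 but w2 and w0 have no common successor.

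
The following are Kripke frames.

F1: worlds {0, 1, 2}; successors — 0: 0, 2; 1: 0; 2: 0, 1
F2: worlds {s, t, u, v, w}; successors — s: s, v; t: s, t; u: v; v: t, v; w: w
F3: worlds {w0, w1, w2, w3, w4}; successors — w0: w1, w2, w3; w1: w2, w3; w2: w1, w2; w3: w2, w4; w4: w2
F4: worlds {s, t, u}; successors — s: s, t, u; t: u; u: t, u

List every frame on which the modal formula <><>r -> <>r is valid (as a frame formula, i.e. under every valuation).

The schema corresponds to a generalized confluence (Geach) condition: forall x forall y (x R^2 y -> exists w (y = w & xRw)).
F1: fails — 0R²1 but no w with 1=w and 0Rw.
F2: fails — sR²t but no w* with t=w* and sRw*.
F3: fails — w0R²w4 but no w with w4=w and w0Rw.
F4: fails — tR²t but no w with t=w and tRw.

none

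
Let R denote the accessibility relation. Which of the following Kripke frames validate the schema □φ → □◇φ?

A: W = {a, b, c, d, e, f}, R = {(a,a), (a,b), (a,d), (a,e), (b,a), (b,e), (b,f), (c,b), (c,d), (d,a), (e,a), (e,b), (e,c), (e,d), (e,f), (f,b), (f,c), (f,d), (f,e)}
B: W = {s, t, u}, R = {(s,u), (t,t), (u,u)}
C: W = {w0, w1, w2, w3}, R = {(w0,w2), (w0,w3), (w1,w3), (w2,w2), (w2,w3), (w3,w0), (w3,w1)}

The schema corresponds to a generalized confluence (Geach) condition: ∀x ∀z (xRz → ∃w (xRw ∧ zRw)).
A: fails — cRb but no w with cRw and bRw.
B: ✓.
C: fails — w0Rw3 but no w with w0Rw and w3Rw.
Valid on: B.

B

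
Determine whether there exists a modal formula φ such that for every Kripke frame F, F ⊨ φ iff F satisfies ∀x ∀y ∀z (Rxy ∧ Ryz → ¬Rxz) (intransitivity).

Modal frame validity is preserved under surjective bounded morphisms.
The 5-cycle (worlds w0,w1,w2,w3,w4 with w0→w1→w2→w3→w4→w0) is intransitive. Mapping every world to a single reflexive point • is a surjective bounded morphism; the reflexive point is not intransitive (R••∧R•• but R••).
So no modal formula (or set of formulas) defines exactly the intransitive frames.

Not modally definable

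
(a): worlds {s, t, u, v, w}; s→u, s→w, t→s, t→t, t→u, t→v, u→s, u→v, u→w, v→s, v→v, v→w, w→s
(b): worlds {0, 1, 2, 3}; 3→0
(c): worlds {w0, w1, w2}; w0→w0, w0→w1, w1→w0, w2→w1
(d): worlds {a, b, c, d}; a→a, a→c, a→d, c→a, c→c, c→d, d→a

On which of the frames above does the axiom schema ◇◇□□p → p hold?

The schema corresponds to a generalized confluence (Geach) condition: ∀x ∀y (xR²y → ∃w (yR²w ∧ x = w)).
(a): fails — sR²w but no w* with wR²w* and s=w*.
(b): ✓.
(c): fails — w2R²w0 but no w with w0R²w and w2=w.
(d): ✓.

(b), (d)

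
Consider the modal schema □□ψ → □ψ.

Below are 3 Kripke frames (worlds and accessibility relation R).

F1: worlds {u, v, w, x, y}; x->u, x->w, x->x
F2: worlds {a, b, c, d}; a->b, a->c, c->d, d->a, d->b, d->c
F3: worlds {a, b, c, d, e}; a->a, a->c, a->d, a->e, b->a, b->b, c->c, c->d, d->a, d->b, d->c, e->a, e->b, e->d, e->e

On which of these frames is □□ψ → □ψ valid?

F1, F3

This is the axiom for density; its first-order frame correspondent is ∀x ∀y (Rxy → ∃z (Rxz ∧ Rzy)).
F1: ✓.
F2: fails — Rcd but no z with Rcz and Rzd.
F3: ✓.
Valid on: F1, F3.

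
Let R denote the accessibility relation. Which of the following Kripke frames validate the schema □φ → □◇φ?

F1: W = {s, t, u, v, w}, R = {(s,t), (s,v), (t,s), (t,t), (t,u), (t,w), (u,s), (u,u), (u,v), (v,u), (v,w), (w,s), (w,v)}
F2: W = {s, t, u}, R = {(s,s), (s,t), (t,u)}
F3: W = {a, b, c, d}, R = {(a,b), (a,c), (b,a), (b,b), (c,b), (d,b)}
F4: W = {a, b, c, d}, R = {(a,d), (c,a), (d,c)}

F3

The schema corresponds to a generalized confluence (Geach) condition: ∀x ∀z (xRz → ∃w (xRw ∧ zRw)).
F1: fails — sRv but no w* with sRw* and vRw*.
F2: fails — sRt but no w with sRw and tRw.
F3: condition met.
F4: fails — aRd but no w with aRw and dRw.
Valid on: F3.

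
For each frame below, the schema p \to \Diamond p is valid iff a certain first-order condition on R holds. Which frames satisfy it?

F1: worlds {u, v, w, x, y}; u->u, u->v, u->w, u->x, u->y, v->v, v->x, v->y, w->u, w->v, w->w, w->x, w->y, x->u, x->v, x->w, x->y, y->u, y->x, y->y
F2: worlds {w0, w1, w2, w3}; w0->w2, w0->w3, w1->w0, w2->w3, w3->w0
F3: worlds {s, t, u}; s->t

This is the axiom for a generalized confluence (Geach) condition; its first-order frame correspondent is \forall x \exists w (x = w \wedge xRw).
F1: fails — at x but no t with x=t and xRt.
F2: fails — at w0 but no w with w0=w and w0Rw.
F3: fails — at s but no w with s=w and sRw.
Valid on no frame.

none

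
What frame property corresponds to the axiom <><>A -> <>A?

Replacing A by ¬A and contraposing gives the equivalent schema □A → □□A.
Suppose □A→□□A is valid. Take Rxy, Ryz and set V(A)={w : Rxw}. Then □A at x, so □□A at x, so □A at y, so A at z, i.e. Rxz.
Conversely, any frame satisfying forall x forall y forall z (Rxy & Ryz -> Rxz) validates the schema.
Frame condition: forall x forall y forall z (Rxy & Ryz -> Rxz).

Transitivity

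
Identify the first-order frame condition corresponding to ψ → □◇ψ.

Symmetry

Suppose ψ→□◇ψ is valid. Take Rxy and set V(ψ)={x}. Then ψ at x, so □◇ψ at x, so ◇ψ at y, so some z with Ryz has ψ; z=x, i.e. Ryx.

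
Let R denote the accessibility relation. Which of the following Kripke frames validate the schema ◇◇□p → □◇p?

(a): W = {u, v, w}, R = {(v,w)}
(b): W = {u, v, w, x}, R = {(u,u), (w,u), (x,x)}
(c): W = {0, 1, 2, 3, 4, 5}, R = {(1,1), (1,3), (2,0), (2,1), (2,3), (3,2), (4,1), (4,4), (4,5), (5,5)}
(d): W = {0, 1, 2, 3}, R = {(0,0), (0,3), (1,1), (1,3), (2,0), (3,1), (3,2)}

The schema corresponds to a generalized confluence (Geach) condition: ∀x ∀y ∀z ((xR²y ∧ xRz) → ∃w (yRw ∧ zRw)).
(a): satisfies the condition.
(b): satisfies the condition.
(c): fails — 1R²1, 1R3 but no w with 1Rw and 3Rw.
(d): fails — 0R²0, 0R3 but no w with 0Rw and 3Rw.

(a), (b)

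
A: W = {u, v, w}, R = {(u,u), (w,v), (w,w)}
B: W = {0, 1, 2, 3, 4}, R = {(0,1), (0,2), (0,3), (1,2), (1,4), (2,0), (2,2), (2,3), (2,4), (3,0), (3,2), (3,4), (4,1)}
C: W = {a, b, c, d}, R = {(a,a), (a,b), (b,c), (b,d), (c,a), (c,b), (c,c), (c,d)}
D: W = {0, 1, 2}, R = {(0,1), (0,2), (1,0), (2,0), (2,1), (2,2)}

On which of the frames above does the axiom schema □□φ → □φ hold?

The schema corresponds to density: ∀x ∀y (Rxy → ∃z (Rxz ∧ Rzy)).
A: holds.
B: fails — R01 but no z with R0z and Rz1.
C: holds.
D: fails — R10 but no z with R1z and Rz0.

A, C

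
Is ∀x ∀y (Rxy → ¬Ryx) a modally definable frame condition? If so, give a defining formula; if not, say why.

Modal frame validity is preserved under surjective bounded morphisms.
The 4-cycle (worlds w0,w1,w2,w3 with w0→w1→w2→w3→w0) is asymmetric. Mapping every world to a single reflexive point • is a surjective bounded morphism, and the reflexive point is not asymmetric (R•• but asymmetry requires ¬R••).
So no modal formula (or set of formulas) defines exactly the asymmetric frames.

Not modally definable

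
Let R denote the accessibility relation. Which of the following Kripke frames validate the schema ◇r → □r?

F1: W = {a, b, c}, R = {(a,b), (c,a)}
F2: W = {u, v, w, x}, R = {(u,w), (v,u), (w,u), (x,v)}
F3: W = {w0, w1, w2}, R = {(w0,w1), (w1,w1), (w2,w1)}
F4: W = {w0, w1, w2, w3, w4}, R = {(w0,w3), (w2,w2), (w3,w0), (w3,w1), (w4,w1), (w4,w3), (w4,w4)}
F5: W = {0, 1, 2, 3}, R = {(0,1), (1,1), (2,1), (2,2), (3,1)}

Frame correspondent (Sahlqvist): ∀x ∀y ∀z (Rxy ∧ Rxz → y = z) — i.e. partial functionality.
F1: holds.
F2: holds.
F3: holds.
F4: fails — w3 sees both w0 and w1.
F5: fails — 2 sees both 1 and 2.
Valid on: F1, F2, F3.

F1, F2, F3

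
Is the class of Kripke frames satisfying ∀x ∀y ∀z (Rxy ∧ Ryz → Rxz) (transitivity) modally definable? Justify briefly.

Yes: it is transitivity, defined by the 4 schema □r → □□r.
Suppose □r→□□r is valid. Take Rxy, Ryz and set V(r)={w : Rxw}. Then □r at x, so □□r at x, so □r at y, so r at z, i.e. Rxz.

Definable; □r → □□r defines it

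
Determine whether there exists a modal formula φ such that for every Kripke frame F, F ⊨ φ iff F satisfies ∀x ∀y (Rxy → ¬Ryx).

Not definable by any modal formula

Modal frame validity is preserved under surjective bounded morphisms.
The 4-cycle (worlds 0,1,2,3 with 0→1→2→3→0) is asymmetric. Mapping every world to a single reflexive point • is a surjective bounded morphism, and the reflexive point is not asymmetric (R•• but asymmetry requires ¬R••).
So no modal formula (or set of formulas) defines exactly the asymmetric frames.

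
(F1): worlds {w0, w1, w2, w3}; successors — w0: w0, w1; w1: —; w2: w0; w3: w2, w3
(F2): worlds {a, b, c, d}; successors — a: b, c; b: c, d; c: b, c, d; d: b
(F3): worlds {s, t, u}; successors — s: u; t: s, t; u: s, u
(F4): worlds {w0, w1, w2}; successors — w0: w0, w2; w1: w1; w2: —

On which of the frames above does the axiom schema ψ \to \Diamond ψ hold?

The schema corresponds to reflexivity: \forall x Rxx.
(F1): fails — world w1 does not see itself.
(F2): fails — world a does not see itself.
(F3): fails — world s does not see itself.
(F4): fails — world w2 does not see itself.
Valid on no frame.

none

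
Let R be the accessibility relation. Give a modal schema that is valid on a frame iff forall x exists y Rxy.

A defining formula is □p → ◇p (the D axiom).
Suppose □p→◇p is valid. At any x set V(p)=W. Then □p at x, so ◇p at x, so x has a successor.

□p → ◇p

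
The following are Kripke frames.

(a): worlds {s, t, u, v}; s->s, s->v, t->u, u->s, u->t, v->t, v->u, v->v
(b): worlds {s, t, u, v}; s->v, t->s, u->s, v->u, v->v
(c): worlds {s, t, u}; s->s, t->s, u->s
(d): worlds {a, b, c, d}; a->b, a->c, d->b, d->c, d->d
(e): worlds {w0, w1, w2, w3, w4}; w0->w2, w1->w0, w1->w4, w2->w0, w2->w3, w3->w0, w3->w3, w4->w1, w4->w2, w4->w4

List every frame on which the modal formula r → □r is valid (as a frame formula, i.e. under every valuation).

none

The schema corresponds to a generalized confluence (Geach) condition: ∀x ∀z (xRz → ∃w (x = w ∧ z = w)).
(a): fails — sRv but s ≠ v.
(b): fails — sRv but s ≠ v.
(c): fails — tRs but t ≠ s.
(d): fails — aRb but a ≠ b.
(e): fails — w0Rw2 but w0 ≠ w2.
Valid on no frame.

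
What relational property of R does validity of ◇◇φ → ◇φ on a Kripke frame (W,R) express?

This schema is equivalent to the 4 axiom □φ → □□φ.
It corresponds to transitivity: ∀x ∀y ∀z (Rxy ∧ Ryz → Rxz).

transitivity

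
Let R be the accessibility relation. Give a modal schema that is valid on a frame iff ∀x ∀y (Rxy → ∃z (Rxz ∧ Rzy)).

This is density; the standard corresponding axiom is C4: □□p → □p.
Suppose □□p→□p is valid. Take Rxy and set V(p)={w : xR²w}. Then □□p at x, so □p at x, so p at y, i.e. ∃z(Rxz∧Rzy).

□□p → □p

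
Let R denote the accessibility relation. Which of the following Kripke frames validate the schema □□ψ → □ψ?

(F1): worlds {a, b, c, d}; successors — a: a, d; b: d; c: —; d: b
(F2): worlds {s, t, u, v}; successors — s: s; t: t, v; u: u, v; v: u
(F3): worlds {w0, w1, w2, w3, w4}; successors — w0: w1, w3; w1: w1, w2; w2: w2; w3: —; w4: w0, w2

This is the axiom for density; its first-order frame correspondent is ∀x ∀y (Rxy → ∃z (Rxz ∧ Rzy)).
(F1): fails — Rdb but no z with Rdz and Rzb.
(F2): holds.
(F3): fails — Rw4w0 but no z with Rw4z and Rzw0.
Valid on: (F2).

(F2)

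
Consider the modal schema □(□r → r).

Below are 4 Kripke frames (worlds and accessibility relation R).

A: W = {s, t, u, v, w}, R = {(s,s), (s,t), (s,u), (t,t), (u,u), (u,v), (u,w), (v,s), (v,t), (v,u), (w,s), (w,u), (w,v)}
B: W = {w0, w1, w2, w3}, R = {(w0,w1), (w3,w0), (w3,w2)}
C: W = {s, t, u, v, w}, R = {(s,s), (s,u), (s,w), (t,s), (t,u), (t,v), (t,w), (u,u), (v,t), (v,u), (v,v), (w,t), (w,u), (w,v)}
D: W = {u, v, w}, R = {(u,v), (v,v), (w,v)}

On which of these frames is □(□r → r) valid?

D

This is the axiom for shift-reflexivity; its first-order frame correspondent is ∀x ∀y (Rxy → Ryy).
A: fails — Ruv but not Rvv.
B: fails — Rw0w1 but not Rw1w1.
C: fails — Rwt but not Rtt.
D: holds.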